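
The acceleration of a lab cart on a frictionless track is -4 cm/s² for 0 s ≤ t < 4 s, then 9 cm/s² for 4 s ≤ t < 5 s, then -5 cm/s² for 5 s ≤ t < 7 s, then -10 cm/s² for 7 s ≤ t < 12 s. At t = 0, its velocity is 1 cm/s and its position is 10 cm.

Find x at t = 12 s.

-255.5 cm

On each constant-a segment, Δv = aΔt and Δx = v₀Δt + ½aΔt²; chain segment to segment.
0–4 s: v starts 1 cm/s; Δx = 1·4 + ½·-4·4² = -28 cm; v ends -15 cm/s.
4–5 s: v starts -15 cm/s; Δx = -15·1 + ½·9·1² = -10.5 cm; v ends -6 cm/s.
5–7 s: v starts -6 cm/s; Δx = -6·2 + ½·-5·2² = -22 cm; v ends -16 cm/s.
7–12 s: v starts -16 cm/s; Δx = -16·5 + ½·-10·5² = -205 cm; v ends -66 cm/s.
x(12) = 10 + Σ Δx = -255.5 cm.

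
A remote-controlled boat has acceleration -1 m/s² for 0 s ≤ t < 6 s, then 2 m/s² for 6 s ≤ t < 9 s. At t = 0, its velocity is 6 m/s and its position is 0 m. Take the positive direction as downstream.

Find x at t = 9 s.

On each constant-a segment, Δv = aΔt and Δx = v₀Δt + ½aΔt²; chain segment to segment.
0–6 s: v starts 6 m/s; Δx = 6·6 + ½·-1·6² = 18 m; v ends 0 m/s.
6–9 s: v starts 0 m/s; Δx = 0·3 + ½·2·3² = 9 m; v ends 6 m/s.
x(9) = 0 + Σ Δx = 27 m.

27 m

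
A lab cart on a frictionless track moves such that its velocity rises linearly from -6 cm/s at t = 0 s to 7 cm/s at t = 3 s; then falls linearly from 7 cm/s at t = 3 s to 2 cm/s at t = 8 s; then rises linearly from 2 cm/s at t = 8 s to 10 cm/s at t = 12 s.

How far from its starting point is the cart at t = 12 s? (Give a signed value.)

Displacement is the signed area under the v-t curve.
0–3 s: ½(-6 + 7)(3) = 1.5 cm
3–8 s: ½(7 + 2)(5) = 22.5 cm
8–12 s: ½(2 + 10)(4) = 24 cm
Net displacement = 48 cm

48 cm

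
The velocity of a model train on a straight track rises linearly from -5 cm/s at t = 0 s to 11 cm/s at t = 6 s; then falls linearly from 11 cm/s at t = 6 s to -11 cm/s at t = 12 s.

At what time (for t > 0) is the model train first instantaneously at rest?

t = 1.875 s

v changes sign on 0–6 s (from -5 to 11); the graph is linear there, so v = 0 at t = 0 + (5)·(6 − 0)/(11 − -5) = 1.875 s.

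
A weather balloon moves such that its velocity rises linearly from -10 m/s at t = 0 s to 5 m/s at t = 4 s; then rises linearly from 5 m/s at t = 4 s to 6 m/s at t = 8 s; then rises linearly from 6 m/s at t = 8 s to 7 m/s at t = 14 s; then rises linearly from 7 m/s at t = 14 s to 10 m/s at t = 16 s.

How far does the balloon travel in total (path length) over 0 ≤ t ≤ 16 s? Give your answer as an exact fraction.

Distance (not displacement) is the total path length: add the absolute areas under v-t.
0–4 s: v = 0 at t = 8/3 s; triangle areas 40/3 + 10/3 = 50/3 m
4–8 s: |½(5 + 6)(4)| = 22 m
8–14 s: |½(6 + 7)(6)| = 39 m
14–16 s: |½(7 + 10)(2)| = 17 m
Total distance = 284/3 m

284/3 m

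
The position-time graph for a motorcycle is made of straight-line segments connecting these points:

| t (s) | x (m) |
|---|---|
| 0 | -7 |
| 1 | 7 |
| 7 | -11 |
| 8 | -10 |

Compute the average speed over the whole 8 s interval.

4.125 m/s

Average speed = (total path length)/(elapsed time); on a piecewise-linear x-t graph the path length is Σ|Δx|.
0–1 s: |Δx| = |7 − -7| = 14 m
1–7 s: |Δx| = |-11 − 7| = 18 m
7–8 s: |Δx| = |-10 − -11| = 1 m
Total path = 33 m; average speed = 33/8 = 4.125 m/s.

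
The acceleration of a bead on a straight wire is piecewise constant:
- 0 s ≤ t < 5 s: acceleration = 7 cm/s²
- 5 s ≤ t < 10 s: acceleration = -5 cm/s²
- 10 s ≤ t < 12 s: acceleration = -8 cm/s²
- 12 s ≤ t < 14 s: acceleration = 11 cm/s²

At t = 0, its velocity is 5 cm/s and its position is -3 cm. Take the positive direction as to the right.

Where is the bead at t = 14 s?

On each constant-a segment, Δv = aΔt and Δx = v₀Δt + ½aΔt²; chain segment to segment.
0–5 s: v starts 5 cm/s; Δx = 5·5 + ½·7·5² = 112.5 cm; v ends 40 cm/s.
5–10 s: v starts 40 cm/s; Δx = 40·5 + ½·-5·5² = 137.5 cm; v ends 15 cm/s.
10–12 s: v starts 15 cm/s; Δx = 15·2 + ½·-8·2² = 14 cm; v ends -1 cm/s.
12–14 s: v starts -1 cm/s; Δx = -1·2 + ½·11·2² = 20 cm; v ends 21 cm/s.
x(14) = -3 + Σ Δx = 281 cm.

281 cm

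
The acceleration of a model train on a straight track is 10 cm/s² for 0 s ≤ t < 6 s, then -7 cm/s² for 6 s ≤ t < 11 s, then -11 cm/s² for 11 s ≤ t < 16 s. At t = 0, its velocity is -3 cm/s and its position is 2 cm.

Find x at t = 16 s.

On each constant-a segment, Δv = aΔt and Δx = v₀Δt + ½aΔt²; chain segment to segment.
0–6 s: v starts -3 cm/s; Δx = -3·6 + ½·10·6² = 162 cm; v ends 57 cm/s.
6–11 s: v starts 57 cm/s; Δx = 57·5 + ½·-7·5² = 197.5 cm; v ends 22 cm/s.
11–16 s: v starts 22 cm/s; Δx = 22·5 + ½·-11·5² = -27.5 cm; v ends -33 cm/s.
x(16) = 2 + Σ Δx = 334 cm.

334 cm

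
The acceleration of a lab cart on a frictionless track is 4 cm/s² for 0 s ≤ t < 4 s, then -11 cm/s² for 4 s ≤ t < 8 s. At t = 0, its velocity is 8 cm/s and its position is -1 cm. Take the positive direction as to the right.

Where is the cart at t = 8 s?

On each constant-a segment, Δv = aΔt and Δx = v₀Δt + ½aΔt²; chain segment to segment.
0–4 s: v starts 8 cm/s; Δx = 8·4 + ½·4·4² = 64 cm; v ends 24 cm/s.
4–8 s: v starts 24 cm/s; Δx = 24·4 + ½·-11·4² = 8 cm; v ends -20 cm/s.
x(8) = -1 + Σ Δx = 71 cm.

71 cm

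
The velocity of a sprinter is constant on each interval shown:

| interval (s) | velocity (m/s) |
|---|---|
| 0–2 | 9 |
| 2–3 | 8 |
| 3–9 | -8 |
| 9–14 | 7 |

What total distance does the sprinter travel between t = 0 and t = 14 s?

Total distance travelled is ∫|v| dt — sum the magnitudes of each area piece.
0–2 s: |9| × 2 = 18 m
2–3 s: |8| × 1 = 8 m
3–9 s: |-8| × 6 = 48 m
9–14 s: |7| × 5 = 35 m
Total distance = 109 m

109 m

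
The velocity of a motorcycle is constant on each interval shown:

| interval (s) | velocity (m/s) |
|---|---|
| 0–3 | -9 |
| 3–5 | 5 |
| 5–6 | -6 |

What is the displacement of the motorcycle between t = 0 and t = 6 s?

-23 m

Net displacement equals the area under the velocity-time graph (areas below the axis count negative).
0–3 s: -9 × 3 = -27 m
3–5 s: 5 × 2 = 10 m
5–6 s: -6 × 1 = -6 m
Net displacement = -23 m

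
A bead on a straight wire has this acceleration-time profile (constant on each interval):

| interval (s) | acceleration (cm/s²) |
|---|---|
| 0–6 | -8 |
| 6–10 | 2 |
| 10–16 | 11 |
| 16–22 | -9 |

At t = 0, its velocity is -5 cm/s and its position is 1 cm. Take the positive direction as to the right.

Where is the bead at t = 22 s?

On each constant-a segment, Δv = aΔt and Δx = v₀Δt + ½aΔt²; chain segment to segment.
0–6 s: v starts -5 cm/s; Δx = -5·6 + ½·-8·6² = -174 cm; v ends -53 cm/s.
6–10 s: v starts -53 cm/s; Δx = -53·4 + ½·2·4² = -196 cm; v ends -45 cm/s.
10–16 s: v starts -45 cm/s; Δx = -45·6 + ½·11·6² = -72 cm; v ends 21 cm/s.
16–22 s: v starts 21 cm/s; Δx = 21·6 + ½·-9·6² = -36 cm; v ends -33 cm/s.
x(22) = 1 + Σ Δx = -477 cm.

-477 cm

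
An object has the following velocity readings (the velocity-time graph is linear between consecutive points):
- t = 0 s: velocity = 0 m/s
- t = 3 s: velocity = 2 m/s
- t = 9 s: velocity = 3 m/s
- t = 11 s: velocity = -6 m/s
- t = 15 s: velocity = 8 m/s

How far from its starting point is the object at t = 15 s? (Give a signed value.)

19 m

Displacement is the signed area under the v-t curve.
0–3 s: ½(0 + 2)(3) = 3 m
3–9 s: ½(2 + 3)(6) = 15 m
9–11 s: ½(3 + -6)(2) = -3 m
11–15 s: ½(-6 + 8)(4) = 4 m
Net displacement = 19 m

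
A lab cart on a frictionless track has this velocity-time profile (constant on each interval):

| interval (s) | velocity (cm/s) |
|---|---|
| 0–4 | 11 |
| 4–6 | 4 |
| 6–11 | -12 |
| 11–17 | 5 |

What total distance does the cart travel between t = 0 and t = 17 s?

Distance (not displacement) is the total path length: add the absolute areas under v-t.
0–4 s: |11| × 4 = 44 cm
4–6 s: |4| × 2 = 8 cm
6–11 s: |-12| × 5 = 60 cm
11–17 s: |5| × 6 = 30 cm
Total distance = 142 cm

142 cm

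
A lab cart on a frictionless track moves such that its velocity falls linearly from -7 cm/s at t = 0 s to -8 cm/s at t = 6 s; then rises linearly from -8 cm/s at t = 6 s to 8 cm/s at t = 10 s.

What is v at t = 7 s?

On 6–10 s the graph is linear from -8 to 8 cm/s: v(7) = -8 + (8 − -8)·(7 − 6)/(10 − 6) = -4 cm/s.

-4 cm/s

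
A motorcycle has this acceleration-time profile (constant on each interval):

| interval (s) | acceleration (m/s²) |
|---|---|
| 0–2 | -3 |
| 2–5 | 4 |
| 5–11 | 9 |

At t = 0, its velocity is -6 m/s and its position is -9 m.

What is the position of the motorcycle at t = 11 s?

On each constant-a segment, Δv = aΔt and Δx = v₀Δt + ½aΔt²; chain segment to segment.
0–2 s: v starts -6 m/s; Δx = -6·2 + ½·-3·2² = -18 m; v ends -12 m/s.
2–5 s: v starts -12 m/s; Δx = -12·3 + ½·4·3² = -18 m; v ends 0 m/s.
5–11 s: v starts 0 m/s; Δx = 0·6 + ½·9·6² = 162 m; v ends 54 m/s.
x(11) = -9 + Σ Δx = 117 m.

117 m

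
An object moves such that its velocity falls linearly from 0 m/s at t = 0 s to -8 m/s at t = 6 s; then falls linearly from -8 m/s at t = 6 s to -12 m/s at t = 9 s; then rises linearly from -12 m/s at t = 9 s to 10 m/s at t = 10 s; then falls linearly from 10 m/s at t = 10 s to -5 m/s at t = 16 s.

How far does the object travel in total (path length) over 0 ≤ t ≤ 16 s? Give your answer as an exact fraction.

930/11 m

Distance (not displacement) is the total path length: add the absolute areas under v-t.
0–6 s: |½(0 + -8)(6)| = 24 m
6–9 s: |½(-8 + -12)(3)| = 30 m
9–10 s: v = 0 at t = 105/11 s; triangle areas 36/11 + 25/11 = 61/11 m
10–16 s: v = 0 at t = 14 s; triangle areas 20 + 5 = 25 m
Total distance = 930/11 m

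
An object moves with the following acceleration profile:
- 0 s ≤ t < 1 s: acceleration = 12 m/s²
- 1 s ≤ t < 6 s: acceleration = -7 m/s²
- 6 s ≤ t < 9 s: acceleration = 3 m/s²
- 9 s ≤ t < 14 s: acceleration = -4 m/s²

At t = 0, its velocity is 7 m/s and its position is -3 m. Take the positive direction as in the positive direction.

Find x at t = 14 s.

On each constant-a segment, Δv = aΔt and Δx = v₀Δt + ½aΔt²; chain segment to segment.
0–1 s: v starts 7 m/s; Δx = 7·1 + ½·12·1² = 13 m; v ends 19 m/s.
1–6 s: v starts 19 m/s; Δx = 19·5 + ½·-7·5² = 7.5 m; v ends -16 m/s.
6–9 s: v starts -16 m/s; Δx = -16·3 + ½·3·3² = -34.5 m; v ends -7 m/s.
9–14 s: v starts -7 m/s; Δx = -7·5 + ½·-4·5² = -85 m; v ends -27 m/s.
x(14) = -3 + Σ Δx = -102 m.

-102 m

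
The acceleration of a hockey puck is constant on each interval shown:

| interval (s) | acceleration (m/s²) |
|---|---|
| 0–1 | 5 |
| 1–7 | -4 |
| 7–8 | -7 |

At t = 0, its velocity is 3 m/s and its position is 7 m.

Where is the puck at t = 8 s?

-31 m

On each constant-a segment, Δv = aΔt and Δx = v₀Δt + ½aΔt²; chain segment to segment.
0–1 s: v starts 3 m/s; Δx = 3·1 + ½·5·1² = 5.5 m; v ends 8 m/s.
1–7 s: v starts 8 m/s; Δx = 8·6 + ½·-4·6² = -24 m; v ends -16 m/s.
7–8 s: v starts -16 m/s; Δx = -16·1 + ½·-7·1² = -19.5 m; v ends -23 m/s.
x(8) = 7 + Σ Δx = -31 m.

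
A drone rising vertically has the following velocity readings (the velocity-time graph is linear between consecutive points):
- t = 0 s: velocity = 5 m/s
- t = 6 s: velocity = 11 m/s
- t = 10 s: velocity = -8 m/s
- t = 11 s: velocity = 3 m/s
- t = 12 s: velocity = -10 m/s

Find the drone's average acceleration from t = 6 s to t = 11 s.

-1.6 m/s²

Average acceleration = Δv/Δt = (3 − 11)/(11 − 6) = -1.6 m/s².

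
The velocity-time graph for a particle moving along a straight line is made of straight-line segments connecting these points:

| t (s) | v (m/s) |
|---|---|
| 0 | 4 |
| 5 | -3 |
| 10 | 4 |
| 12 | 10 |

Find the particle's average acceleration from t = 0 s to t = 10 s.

Average acceleration = Δv/Δt = (4 − 4)/(10 − 0) = 0 m/s².

0 m/s²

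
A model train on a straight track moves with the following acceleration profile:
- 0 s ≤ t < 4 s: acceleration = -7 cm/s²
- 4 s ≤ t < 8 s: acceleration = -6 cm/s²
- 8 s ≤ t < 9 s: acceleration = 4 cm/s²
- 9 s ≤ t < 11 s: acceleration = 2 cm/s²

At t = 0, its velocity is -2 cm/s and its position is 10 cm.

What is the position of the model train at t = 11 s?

-370 cm

On each constant-a segment, Δv = aΔt and Δx = v₀Δt + ½aΔt²; chain segment to segment.
0–4 s: v starts -2 cm/s; Δx = -2·4 + ½·-7·4² = -64 cm; v ends -30 cm/s.
4–8 s: v starts -30 cm/s; Δx = -30·4 + ½·-6·4² = -168 cm; v ends -54 cm/s.
8–9 s: v starts -54 cm/s; Δx = -54·1 + ½·4·1² = -52 cm; v ends -50 cm/s.
9–11 s: v starts -50 cm/s; Δx = -50·2 + ½·2·2² = -96 cm; v ends -46 cm/s.
x(11) = 10 + Σ Δx = -370 cm.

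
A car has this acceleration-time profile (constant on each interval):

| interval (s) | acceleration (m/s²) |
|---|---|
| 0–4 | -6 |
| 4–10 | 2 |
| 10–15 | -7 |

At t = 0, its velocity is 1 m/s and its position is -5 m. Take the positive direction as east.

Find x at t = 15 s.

On each constant-a segment, Δv = aΔt and Δx = v₀Δt + ½aΔt²; chain segment to segment.
0–4 s: v starts 1 m/s; Δx = 1·4 + ½·-6·4² = -44 m; v ends -23 m/s.
4–10 s: v starts -23 m/s; Δx = -23·6 + ½·2·6² = -102 m; v ends -11 m/s.
10–15 s: v starts -11 m/s; Δx = -11·5 + ½·-7·5² = -142.5 m; v ends -46 m/s.
x(15) = -5 + Σ Δx = -293.5 m.

-293.5 m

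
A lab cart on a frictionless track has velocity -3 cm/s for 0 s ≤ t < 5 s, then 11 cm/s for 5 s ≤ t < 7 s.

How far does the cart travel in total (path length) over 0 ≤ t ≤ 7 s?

37 cm

Total distance travelled is ∫|v| dt — sum the magnitudes of each area piece.
0–5 s: |-3| × 5 = 15 cm
5–7 s: |11| × 2 = 22 cm
Total distance = 37 cm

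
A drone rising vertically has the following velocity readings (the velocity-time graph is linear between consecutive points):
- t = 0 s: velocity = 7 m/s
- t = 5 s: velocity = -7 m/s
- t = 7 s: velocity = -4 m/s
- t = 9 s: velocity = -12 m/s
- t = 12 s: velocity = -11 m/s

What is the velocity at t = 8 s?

On 7–9 s the graph is linear from -4 to -12 m/s: v(8) = -4 + (-12 − -4)·(8 − 7)/(9 − 7) = -8 m/s.

-8 m/s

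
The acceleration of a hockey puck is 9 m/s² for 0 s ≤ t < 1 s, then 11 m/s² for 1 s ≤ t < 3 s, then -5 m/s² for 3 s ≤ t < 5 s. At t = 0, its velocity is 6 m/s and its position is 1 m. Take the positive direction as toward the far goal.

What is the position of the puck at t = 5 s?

127.5 m

On each constant-a segment, Δv = aΔt and Δx = v₀Δt + ½aΔt²; chain segment to segment.
0–1 s: v starts 6 m/s; Δx = 6·1 + ½·9·1² = 10.5 m; v ends 15 m/s.
1–3 s: v starts 15 m/s; Δx = 15·2 + ½·11·2² = 52 m; v ends 37 m/s.
3–5 s: v starts 37 m/s; Δx = 37·2 + ½·-5·2² = 64 m; v ends 27 m/s.
x(5) = 1 + Σ Δx = 127.5 m.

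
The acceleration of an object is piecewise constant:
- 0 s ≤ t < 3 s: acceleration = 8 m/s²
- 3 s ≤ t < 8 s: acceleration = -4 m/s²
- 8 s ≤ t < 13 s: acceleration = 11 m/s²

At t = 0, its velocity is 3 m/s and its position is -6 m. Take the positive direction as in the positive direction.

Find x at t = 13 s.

296.5 m

On each constant-a segment, Δv = aΔt and Δx = v₀Δt + ½aΔt²; chain segment to segment.
0–3 s: v starts 3 m/s; Δx = 3·3 + ½·8·3² = 45 m; v ends 27 m/s.
3–8 s: v starts 27 m/s; Δx = 27·5 + ½·-4·5² = 85 m; v ends 7 m/s.
8–13 s: v starts 7 m/s; Δx = 7·5 + ½·11·5² = 172.5 m; v ends 62 m/s.
x(13) = -6 + Σ Δx = 296.5 m.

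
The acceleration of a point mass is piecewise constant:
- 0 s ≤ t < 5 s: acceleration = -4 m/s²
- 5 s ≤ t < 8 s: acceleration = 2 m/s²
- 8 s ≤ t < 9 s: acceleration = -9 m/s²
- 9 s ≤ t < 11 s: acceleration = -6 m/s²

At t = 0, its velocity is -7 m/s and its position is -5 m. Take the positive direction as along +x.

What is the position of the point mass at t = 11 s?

-259.5 m

On each constant-a segment, Δv = aΔt and Δx = v₀Δt + ½aΔt²; chain segment to segment.
0–5 s: v starts -7 m/s; Δx = -7·5 + ½·-4·5² = -85 m; v ends -27 m/s.
5–8 s: v starts -27 m/s; Δx = -27·3 + ½·2·3² = -72 m; v ends -21 m/s.
8–9 s: v starts -21 m/s; Δx = -21·1 + ½·-9·1² = -25.5 m; v ends -30 m/s.
9–11 s: v starts -30 m/s; Δx = -30·2 + ½·-6·2² = -72 m; v ends -42 m/s.
x(11) = -5 + Σ Δx = -259.5 m.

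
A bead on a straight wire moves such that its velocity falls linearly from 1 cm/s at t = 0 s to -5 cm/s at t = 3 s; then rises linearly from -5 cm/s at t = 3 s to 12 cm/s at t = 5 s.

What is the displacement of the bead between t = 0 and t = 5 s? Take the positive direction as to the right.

1 cm

Net displacement equals the area under the velocity-time graph (areas below the axis count negative).
0–3 s: ½(1 + -5)(3) = -6 cm
3–5 s: ½(-5 + 12)(2) = 7 cm
Net displacement = 1 cm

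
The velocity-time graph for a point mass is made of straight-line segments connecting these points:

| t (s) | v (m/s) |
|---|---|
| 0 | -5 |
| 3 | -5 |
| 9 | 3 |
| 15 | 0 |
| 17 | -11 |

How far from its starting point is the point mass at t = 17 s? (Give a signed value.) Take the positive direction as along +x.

-23 m

Displacement is the signed area under the v-t curve.
0–3 s: -5 × 3 = -15 m
3–9 s: ½(-5 + 3)(6) = -6 m
9–15 s: ½(3 + 0)(6) = 9 m
15–17 s: ½(0 + -11)(2) = -11 m
Net displacement = -23 m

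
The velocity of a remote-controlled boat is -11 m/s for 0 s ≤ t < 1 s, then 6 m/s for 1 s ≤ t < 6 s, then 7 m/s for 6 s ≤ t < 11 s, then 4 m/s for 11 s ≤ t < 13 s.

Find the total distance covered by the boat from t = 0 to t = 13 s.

Distance (not displacement) is the total path length: add the absolute areas under v-t.
0–1 s: |-11| × 1 = 11 m
1–6 s: |6| × 5 = 30 m
6–11 s: |7| × 5 = 35 m
11–13 s: |4| × 2 = 8 m
Total distance = 84 m

84 m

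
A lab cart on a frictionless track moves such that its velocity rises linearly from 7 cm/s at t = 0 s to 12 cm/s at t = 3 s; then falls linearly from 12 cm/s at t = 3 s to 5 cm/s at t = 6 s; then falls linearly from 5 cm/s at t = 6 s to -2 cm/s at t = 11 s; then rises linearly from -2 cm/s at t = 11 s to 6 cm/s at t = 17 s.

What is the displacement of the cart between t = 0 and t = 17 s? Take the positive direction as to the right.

Displacement is the signed area under the v-t curve.
0–3 s: ½(7 + 12)(3) = 28.5 cm
3–6 s: ½(12 + 5)(3) = 25.5 cm
6–11 s: ½(5 + -2)(5) = 7.5 cm
11–17 s: ½(-2 + 6)(6) = 12 cm
Net displacement = 73.5 cm

73.5 cm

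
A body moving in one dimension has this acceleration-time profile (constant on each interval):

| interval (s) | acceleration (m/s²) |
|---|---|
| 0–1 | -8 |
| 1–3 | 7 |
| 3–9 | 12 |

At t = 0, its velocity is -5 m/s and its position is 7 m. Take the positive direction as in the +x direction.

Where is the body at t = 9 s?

On each constant-a segment, Δv = aΔt and Δx = v₀Δt + ½aΔt²; chain segment to segment.
0–1 s: v starts -5 m/s; Δx = -5·1 + ½·-8·1² = -9 m; v ends -13 m/s.
1–3 s: v starts -13 m/s; Δx = -13·2 + ½·7·2² = -12 m; v ends 1 m/s.
3–9 s: v starts 1 m/s; Δx = 1·6 + ½·12·6² = 222 m; v ends 73 m/s.
x(9) = 7 + Σ Δx = 208 m.

208 m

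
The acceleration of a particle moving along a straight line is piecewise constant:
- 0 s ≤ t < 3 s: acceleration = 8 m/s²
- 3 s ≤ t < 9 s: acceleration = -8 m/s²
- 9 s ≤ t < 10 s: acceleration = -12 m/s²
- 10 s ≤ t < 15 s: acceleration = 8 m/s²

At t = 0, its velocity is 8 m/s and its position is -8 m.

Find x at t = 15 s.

38 m

On each constant-a segment, Δv = aΔt and Δx = v₀Δt + ½aΔt²; chain segment to segment.
0–3 s: v starts 8 m/s; Δx = 8·3 + ½·8·3² = 60 m; v ends 32 m/s.
3–9 s: v starts 32 m/s; Δx = 32·6 + ½·-8·6² = 48 m; v ends -16 m/s.
9–10 s: v starts -16 m/s; Δx = -16·1 + ½·-12·1² = -22 m; v ends -28 m/s.
10–15 s: v starts -28 m/s; Δx = -28·5 + ½·8·5² = -40 m; v ends 12 m/s.
x(15) = -8 + Σ Δx = 38 m.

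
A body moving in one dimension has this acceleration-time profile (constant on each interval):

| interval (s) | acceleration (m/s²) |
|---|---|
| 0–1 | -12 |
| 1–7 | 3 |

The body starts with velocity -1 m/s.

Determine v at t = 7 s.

5 m/s

Δv equals the area under the a-t graph; then v = v₀ + Δv.
0–1 s: -12 × 1 = -12 m/s
1–7 s: 3 × 6 = 18 m/s
Δv = 6 m/s, so v(7) = -1 + (6) = 5 m/s.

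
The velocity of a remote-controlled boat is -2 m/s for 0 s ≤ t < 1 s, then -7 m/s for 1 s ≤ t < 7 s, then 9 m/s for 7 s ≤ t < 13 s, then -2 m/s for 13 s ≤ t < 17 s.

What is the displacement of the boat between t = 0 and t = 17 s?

Displacement is the signed area under the v-t curve.
0–1 s: -2 × 1 = -2 m
1–7 s: -7 × 6 = -42 m
7–13 s: 9 × 6 = 54 m
13–17 s: -2 × 4 = -8 m
Net displacement = 2 m

2 m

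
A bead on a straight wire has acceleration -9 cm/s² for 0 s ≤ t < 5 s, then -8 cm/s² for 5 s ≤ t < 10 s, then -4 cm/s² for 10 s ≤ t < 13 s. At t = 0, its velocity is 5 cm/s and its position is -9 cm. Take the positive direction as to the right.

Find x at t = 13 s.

On each constant-a segment, Δv = aΔt and Δx = v₀Δt + ½aΔt²; chain segment to segment.
0–5 s: v starts 5 cm/s; Δx = 5·5 + ½·-9·5² = -87.5 cm; v ends -40 cm/s.
5–10 s: v starts -40 cm/s; Δx = -40·5 + ½·-8·5² = -300 cm; v ends -80 cm/s.
10–13 s: v starts -80 cm/s; Δx = -80·3 + ½·-4·3² = -258 cm; v ends -92 cm/s.
x(13) = -9 + Σ Δx = -654.5 cm.

-654.5 cm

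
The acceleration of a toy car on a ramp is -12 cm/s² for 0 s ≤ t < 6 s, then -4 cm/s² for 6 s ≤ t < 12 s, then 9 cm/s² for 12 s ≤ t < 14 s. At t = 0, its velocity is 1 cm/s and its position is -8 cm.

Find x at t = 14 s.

-888 cm

On each constant-a segment, Δv = aΔt and Δx = v₀Δt + ½aΔt²; chain segment to segment.
0–6 s: v starts 1 cm/s; Δx = 1·6 + ½·-12·6² = -210 cm; v ends -71 cm/s.
6–12 s: v starts -71 cm/s; Δx = -71·6 + ½·-4·6² = -498 cm; v ends -95 cm/s.
12–14 s: v starts -95 cm/s; Δx = -95·2 + ½·9·2² = -172 cm; v ends -77 cm/s.
x(14) = -8 + Σ Δx = -888 cm.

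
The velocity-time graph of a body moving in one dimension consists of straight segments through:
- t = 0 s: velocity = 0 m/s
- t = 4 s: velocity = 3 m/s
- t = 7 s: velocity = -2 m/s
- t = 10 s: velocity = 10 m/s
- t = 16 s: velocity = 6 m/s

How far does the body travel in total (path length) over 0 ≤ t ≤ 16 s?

70.9 m

Distance (not displacement) is the total path length: add the absolute areas under v-t.
0–4 s: |½(0 + 3)(4)| = 6 m
4–7 s: v = 0 at t = 5.8 s; triangle areas 2.7 + 1.2 = 3.9 m
7–10 s: v = 0 at t = 7.5 s; triangle areas 0.5 + 12.5 = 13 m
10–16 s: |½(10 + 6)(6)| = 48 m
Total distance = 70.9 m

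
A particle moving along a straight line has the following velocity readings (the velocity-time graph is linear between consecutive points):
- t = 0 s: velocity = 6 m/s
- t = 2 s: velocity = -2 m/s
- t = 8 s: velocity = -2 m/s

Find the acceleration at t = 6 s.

Acceleration is the slope of the v-t graph on 2–8 s: (-2 − -2)/(8 − 2) = 0 m/s².

0 m/s²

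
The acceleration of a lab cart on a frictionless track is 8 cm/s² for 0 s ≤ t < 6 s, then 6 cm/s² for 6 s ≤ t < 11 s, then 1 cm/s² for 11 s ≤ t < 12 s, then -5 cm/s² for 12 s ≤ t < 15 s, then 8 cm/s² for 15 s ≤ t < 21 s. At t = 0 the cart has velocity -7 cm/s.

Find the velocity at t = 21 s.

Δv equals the area under the a-t graph; then v = v₀ + Δv.
0–6 s: 8 × 6 = 48 cm/s
6–11 s: 6 × 5 = 30 cm/s
11–12 s: 1 × 1 = 1 cm/s
12–15 s: -5 × 3 = -15 cm/s
15–21 s: 8 × 6 = 48 cm/s
Δv = 112 cm/s, so v(21) = -7 + (112) = 105 cm/s.

105 cm/s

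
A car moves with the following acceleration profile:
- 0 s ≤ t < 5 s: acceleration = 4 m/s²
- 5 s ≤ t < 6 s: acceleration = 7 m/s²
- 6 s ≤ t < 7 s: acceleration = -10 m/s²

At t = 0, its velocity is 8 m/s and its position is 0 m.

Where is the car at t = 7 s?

151.5 m

On each constant-a segment, Δv = aΔt and Δx = v₀Δt + ½aΔt²; chain segment to segment.
0–5 s: v starts 8 m/s; Δx = 8·5 + ½·4·5² = 90 m; v ends 28 m/s.
5–6 s: v starts 28 m/s; Δx = 28·1 + ½·7·1² = 31.5 m; v ends 35 m/s.
6–7 s: v starts 35 m/s; Δx = 35·1 + ½·-10·1² = 30 m; v ends 25 m/s.
x(7) = 0 + Σ Δx = 151.5 m.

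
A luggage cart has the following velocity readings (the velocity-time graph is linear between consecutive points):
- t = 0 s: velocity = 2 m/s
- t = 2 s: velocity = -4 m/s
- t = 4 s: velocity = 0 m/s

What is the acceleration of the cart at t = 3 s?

2 m/s²

Acceleration is the slope of the v-t graph on 2–4 s: (0 − -4)/(4 − 2) = 2 m/s².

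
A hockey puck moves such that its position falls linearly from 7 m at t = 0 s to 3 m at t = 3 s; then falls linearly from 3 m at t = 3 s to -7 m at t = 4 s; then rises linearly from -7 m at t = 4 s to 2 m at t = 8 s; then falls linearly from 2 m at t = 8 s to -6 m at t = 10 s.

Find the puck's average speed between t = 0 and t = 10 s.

Average speed = (total path length)/(elapsed time); on a piecewise-linear x-t graph the path length is Σ|Δx|.
0–3 s: |Δx| = |3 − 7| = 4 m
3–4 s: |Δx| = |-7 − 3| = 10 m
4–8 s: |Δx| = |2 − -7| = 9 m
8–10 s: |Δx| = |-6 − 2| = 8 m
Total path = 31 m; average speed = 31/10 = 3.1 m/s.

3.1 m/s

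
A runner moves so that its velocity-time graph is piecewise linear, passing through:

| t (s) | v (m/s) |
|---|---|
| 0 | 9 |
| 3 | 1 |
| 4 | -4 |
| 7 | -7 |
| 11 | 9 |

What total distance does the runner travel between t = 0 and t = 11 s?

49.45 m

Total distance travelled is ∫|v| dt — sum the magnitudes of each area piece.
0–3 s: |½(9 + 1)(3)| = 15 m
3–4 s: v = 0 at t = 3.2 s; triangle areas 0.1 + 1.6 = 1.7 m
4–7 s: |½(-4 + -7)(3)| = 16.5 m
7–11 s: v = 0 at t = 8.75 s; triangle areas 6.125 + 10.125 = 16.25 m
Total distance = 49.45 m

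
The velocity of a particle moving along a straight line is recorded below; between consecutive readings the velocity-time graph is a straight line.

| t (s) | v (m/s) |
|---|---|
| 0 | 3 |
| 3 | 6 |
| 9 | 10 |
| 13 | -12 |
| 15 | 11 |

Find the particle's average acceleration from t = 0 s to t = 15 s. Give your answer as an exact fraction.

8/15 m/s²

Average acceleration = Δv/Δt = (11 − 3)/(15 − 0) = 8/15 m/s².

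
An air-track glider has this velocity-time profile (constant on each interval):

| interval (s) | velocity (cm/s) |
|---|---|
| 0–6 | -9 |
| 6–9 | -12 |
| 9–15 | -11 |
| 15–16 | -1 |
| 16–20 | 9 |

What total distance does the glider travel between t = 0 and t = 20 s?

193 cm

Distance (not displacement) is the total path length: add the absolute areas under v-t.
0–6 s: |-9| × 6 = 54 cm
6–9 s: |-12| × 3 = 36 cm
9–15 s: |-11| × 6 = 66 cm
15–16 s: |-1| × 1 = 1 cm
16–20 s: |9| × 4 = 36 cm
Total distance = 193 cm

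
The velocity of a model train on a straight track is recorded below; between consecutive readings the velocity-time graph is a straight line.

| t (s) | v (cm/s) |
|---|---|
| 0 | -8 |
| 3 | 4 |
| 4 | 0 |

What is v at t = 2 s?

On 0–3 s the graph is linear from -8 to 4 cm/s: v(2) = -8 + (4 − -8)·(2 − 0)/(3 − 0) = 0 cm/s.

0 cm/s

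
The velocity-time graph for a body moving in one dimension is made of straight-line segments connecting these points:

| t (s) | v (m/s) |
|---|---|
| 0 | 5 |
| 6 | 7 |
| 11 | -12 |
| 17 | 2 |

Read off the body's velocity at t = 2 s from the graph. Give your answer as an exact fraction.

On 0–6 s the graph is linear from 5 to 7 m/s: v(2) = 5 + (7 − 5)·(2 − 0)/(6 − 0) = 17/3 m/s.

17/3 m/s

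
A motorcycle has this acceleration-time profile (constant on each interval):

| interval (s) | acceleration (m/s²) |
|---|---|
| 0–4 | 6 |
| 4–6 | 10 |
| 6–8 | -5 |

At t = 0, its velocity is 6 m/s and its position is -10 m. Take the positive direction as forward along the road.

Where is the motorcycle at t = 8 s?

232 m

On each constant-a segment, Δv = aΔt and Δx = v₀Δt + ½aΔt²; chain segment to segment.
0–4 s: v starts 6 m/s; Δx = 6·4 + ½·6·4² = 72 m; v ends 30 m/s.
4–6 s: v starts 30 m/s; Δx = 30·2 + ½·10·2² = 80 m; v ends 50 m/s.
6–8 s: v starts 50 m/s; Δx = 50·2 + ½·-5·2² = 90 m; v ends 40 m/s.
x(8) = -10 + Σ Δx = 232 m.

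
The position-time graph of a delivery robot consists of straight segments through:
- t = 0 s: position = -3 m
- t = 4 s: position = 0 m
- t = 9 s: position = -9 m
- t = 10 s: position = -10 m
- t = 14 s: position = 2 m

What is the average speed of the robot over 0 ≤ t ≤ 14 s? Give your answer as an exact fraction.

Average speed = (total path length)/(elapsed time); on a piecewise-linear x-t graph the path length is Σ|Δx|.
0–4 s: |Δx| = |0 − -3| = 3 m
4–9 s: |Δx| = |-9 − 0| = 9 m
9–10 s: |Δx| = |-10 − -9| = 1 m
10–14 s: |Δx| = |2 − -10| = 12 m
Total path = 25 m; average speed = 25/14 = 25/14 m/s.

25/14 m/s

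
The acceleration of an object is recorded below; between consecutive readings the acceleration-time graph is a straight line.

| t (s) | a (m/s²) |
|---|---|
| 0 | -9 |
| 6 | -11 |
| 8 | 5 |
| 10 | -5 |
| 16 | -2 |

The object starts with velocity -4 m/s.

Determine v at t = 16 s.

Δv equals the area under the a-t graph; then v = v₀ + Δv.
0–6 s: ½(-9 + -11)(6) = -60 m/s
6–8 s: ½(-11 + 5)(2) = -6 m/s
8–10 s: ½(5 + -5)(2) = 0 m/s
10–16 s: ½(-5 + -2)(6) = -21 m/s
Δv = -87 m/s, so v(16) = -4 + (-87) = -91 m/s.

-91 m/s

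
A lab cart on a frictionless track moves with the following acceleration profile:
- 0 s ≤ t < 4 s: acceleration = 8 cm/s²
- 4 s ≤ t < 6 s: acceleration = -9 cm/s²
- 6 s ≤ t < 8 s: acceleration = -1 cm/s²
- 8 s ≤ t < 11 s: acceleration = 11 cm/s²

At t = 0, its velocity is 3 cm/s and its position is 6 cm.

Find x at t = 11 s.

260.5 cm

On each constant-a segment, Δv = aΔt and Δx = v₀Δt + ½aΔt²; chain segment to segment.
0–4 s: v starts 3 cm/s; Δx = 3·4 + ½·8·4² = 76 cm; v ends 35 cm/s.
4–6 s: v starts 35 cm/s; Δx = 35·2 + ½·-9·2² = 52 cm; v ends 17 cm/s.
6–8 s: v starts 17 cm/s; Δx = 17·2 + ½·-1·2² = 32 cm; v ends 15 cm/s.
8–11 s: v starts 15 cm/s; Δx = 15·3 + ½·11·3² = 94.5 cm; v ends 48 cm/s.
x(11) = 6 + Σ Δx = 260.5 cm.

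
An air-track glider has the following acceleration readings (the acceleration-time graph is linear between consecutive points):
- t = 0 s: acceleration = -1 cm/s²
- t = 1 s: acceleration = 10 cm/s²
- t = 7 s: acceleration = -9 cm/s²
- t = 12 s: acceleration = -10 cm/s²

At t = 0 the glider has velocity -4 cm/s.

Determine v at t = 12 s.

Δv equals the area under the a-t graph; then v = v₀ + Δv.
0–1 s: ½(-1 + 10)(1) = 4.5 cm/s
1–7 s: ½(10 + -9)(6) = 3 cm/s
7–12 s: ½(-9 + -10)(5) = -47.5 cm/s
Δv = -40 cm/s, so v(12) = -4 + (-40) = -44 cm/s.

-44 cm/s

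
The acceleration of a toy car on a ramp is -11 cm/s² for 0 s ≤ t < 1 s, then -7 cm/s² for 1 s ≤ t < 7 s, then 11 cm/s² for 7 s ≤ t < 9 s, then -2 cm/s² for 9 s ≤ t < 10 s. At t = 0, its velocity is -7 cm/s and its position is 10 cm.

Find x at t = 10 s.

-373.5 cm

On each constant-a segment, Δv = aΔt and Δx = v₀Δt + ½aΔt²; chain segment to segment.
0–1 s: v starts -7 cm/s; Δx = -7·1 + ½·-11·1² = -12.5 cm; v ends -18 cm/s.
1–7 s: v starts -18 cm/s; Δx = -18·6 + ½·-7·6² = -234 cm; v ends -60 cm/s.
7–9 s: v starts -60 cm/s; Δx = -60·2 + ½·11·2² = -98 cm; v ends -38 cm/s.
9–10 s: v starts -38 cm/s; Δx = -38·1 + ½·-2·1² = -39 cm; v ends -40 cm/s.
x(10) = 10 + Σ Δx = -373.5 cm.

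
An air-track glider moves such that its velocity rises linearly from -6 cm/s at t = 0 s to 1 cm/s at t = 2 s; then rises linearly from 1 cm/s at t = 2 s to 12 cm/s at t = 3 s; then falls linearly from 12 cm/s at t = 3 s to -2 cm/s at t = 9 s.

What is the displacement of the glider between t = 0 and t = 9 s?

Net displacement equals the area under the velocity-time graph (areas below the axis count negative).
0–2 s: ½(-6 + 1)(2) = -5 cm
2–3 s: ½(1 + 12)(1) = 6.5 cm
3–9 s: ½(12 + -2)(6) = 30 cm
Net displacement = 31.5 cm

31.5 cm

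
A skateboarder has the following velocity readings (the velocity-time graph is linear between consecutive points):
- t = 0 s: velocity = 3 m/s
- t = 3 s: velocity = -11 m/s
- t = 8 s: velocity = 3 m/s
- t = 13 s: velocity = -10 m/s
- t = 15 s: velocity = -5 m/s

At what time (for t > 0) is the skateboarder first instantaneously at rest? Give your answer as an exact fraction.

t = 9/14 s

v changes sign on 0–3 s (from 3 to -11); the graph is linear there, so v = 0 at t = 0 + (-3)·(3 − 0)/(-11 − 3) = 9/14 s.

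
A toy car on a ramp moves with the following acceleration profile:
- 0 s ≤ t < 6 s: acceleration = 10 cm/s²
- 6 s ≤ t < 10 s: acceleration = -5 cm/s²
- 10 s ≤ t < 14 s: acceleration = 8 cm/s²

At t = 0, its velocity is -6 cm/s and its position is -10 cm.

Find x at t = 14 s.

On each constant-a segment, Δv = aΔt and Δx = v₀Δt + ½aΔt²; chain segment to segment.
0–6 s: v starts -6 cm/s; Δx = -6·6 + ½·10·6² = 144 cm; v ends 54 cm/s.
6–10 s: v starts 54 cm/s; Δx = 54·4 + ½·-5·4² = 176 cm; v ends 34 cm/s.
10–14 s: v starts 34 cm/s; Δx = 34·4 + ½·8·4² = 200 cm; v ends 66 cm/s.
x(14) = -10 + Σ Δx = 510 cm.

510 cm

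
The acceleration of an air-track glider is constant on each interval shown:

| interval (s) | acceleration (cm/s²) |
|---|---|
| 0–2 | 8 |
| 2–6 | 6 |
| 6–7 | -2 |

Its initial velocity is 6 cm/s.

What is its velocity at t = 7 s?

Δv equals the area under the a-t graph; then v = v₀ + Δv.
0–2 s: 8 × 2 = 16 cm/s
2–6 s: 6 × 4 = 24 cm/s
6–7 s: -2 × 1 = -2 cm/s
Δv = 38 cm/s, so v(7) = 6 + (38) = 44 cm/s.

44 cm/s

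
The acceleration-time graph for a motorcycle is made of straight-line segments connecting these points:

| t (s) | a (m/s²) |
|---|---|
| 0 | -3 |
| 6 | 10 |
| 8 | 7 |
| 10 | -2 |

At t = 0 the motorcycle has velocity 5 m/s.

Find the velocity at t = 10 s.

Δv equals the area under the a-t graph; then v = v₀ + Δv.
0–6 s: ½(-3 + 10)(6) = 21 m/s
6–8 s: ½(10 + 7)(2) = 17 m/s
8–10 s: ½(7 + -2)(2) = 5 m/s
Δv = 43 m/s, so v(10) = 5 + (43) = 48 m/s.

48 m/s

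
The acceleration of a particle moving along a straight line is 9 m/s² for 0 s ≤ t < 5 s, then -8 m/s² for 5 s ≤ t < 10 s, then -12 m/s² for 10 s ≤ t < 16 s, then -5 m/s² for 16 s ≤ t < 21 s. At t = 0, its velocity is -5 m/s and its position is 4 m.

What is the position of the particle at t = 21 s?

-447 m

On each constant-a segment, Δv = aΔt and Δx = v₀Δt + ½aΔt²; chain segment to segment.
0–5 s: v starts -5 m/s; Δx = -5·5 + ½·9·5² = 87.5 m; v ends 40 m/s.
5–10 s: v starts 40 m/s; Δx = 40·5 + ½·-8·5² = 100 m; v ends 0 m/s.
10–16 s: v starts 0 m/s; Δx = 0·6 + ½·-12·6² = -216 m; v ends -72 m/s.
16–21 s: v starts -72 m/s; Δx = -72·5 + ½·-5·5² = -422.5 m; v ends -97 m/s.
x(21) = 4 + Σ Δx = -447 m.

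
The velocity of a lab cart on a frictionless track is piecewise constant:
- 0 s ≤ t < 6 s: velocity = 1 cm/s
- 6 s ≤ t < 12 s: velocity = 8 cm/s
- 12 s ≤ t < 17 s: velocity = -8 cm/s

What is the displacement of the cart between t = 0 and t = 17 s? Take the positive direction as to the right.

14 cm

Displacement is the signed area under the v-t curve.
0–6 s: 1 × 6 = 6 cm
6–12 s: 8 × 6 = 48 cm
12–17 s: -8 × 5 = -40 cm
Net displacement = 14 cm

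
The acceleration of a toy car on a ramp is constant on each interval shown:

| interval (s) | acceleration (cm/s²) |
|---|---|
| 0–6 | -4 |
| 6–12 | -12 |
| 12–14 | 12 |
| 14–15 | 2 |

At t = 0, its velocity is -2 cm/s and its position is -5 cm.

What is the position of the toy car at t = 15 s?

-706 cm

On each constant-a segment, Δv = aΔt and Δx = v₀Δt + ½aΔt²; chain segment to segment.
0–6 s: v starts -2 cm/s; Δx = -2·6 + ½·-4·6² = -84 cm; v ends -26 cm/s.
6–12 s: v starts -26 cm/s; Δx = -26·6 + ½·-12·6² = -372 cm; v ends -98 cm/s.
12–14 s: v starts -98 cm/s; Δx = -98·2 + ½·12·2² = -172 cm; v ends -74 cm/s.
14–15 s: v starts -74 cm/s; Δx = -74·1 + ½·2·1² = -73 cm; v ends -72 cm/s.
x(15) = -5 + Σ Δx = -706 cm.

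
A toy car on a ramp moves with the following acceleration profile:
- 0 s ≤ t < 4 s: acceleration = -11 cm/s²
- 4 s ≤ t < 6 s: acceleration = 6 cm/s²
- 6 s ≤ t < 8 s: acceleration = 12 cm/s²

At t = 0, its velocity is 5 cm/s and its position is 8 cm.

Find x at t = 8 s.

-156 cm

On each constant-a segment, Δv = aΔt and Δx = v₀Δt + ½aΔt²; chain segment to segment.
0–4 s: v starts 5 cm/s; Δx = 5·4 + ½·-11·4² = -68 cm; v ends -39 cm/s.
4–6 s: v starts -39 cm/s; Δx = -39·2 + ½·6·2² = -66 cm; v ends -27 cm/s.
6–8 s: v starts -27 cm/s; Δx = -27·2 + ½·12·2² = -30 cm; v ends -3 cm/s.
x(8) = 8 + Σ Δx = -156 cm.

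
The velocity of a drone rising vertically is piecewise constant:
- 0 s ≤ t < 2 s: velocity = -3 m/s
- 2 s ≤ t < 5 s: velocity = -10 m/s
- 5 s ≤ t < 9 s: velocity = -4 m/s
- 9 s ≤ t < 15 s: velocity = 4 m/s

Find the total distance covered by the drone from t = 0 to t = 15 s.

Distance (not displacement) is the total path length: add the absolute areas under v-t.
0–2 s: |-3| × 2 = 6 m
2–5 s: |-10| × 3 = 30 m
5–9 s: |-4| × 4 = 16 m
9–15 s: |4| × 6 = 24 m
Total distance = 76 m

76 m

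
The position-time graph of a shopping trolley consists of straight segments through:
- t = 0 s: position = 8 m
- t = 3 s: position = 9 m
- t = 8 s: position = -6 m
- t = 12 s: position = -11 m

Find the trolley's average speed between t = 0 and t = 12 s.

1.75 m/s

Average speed = (total path length)/(elapsed time); on a piecewise-linear x-t graph the path length is Σ|Δx|.
0–3 s: |Δx| = |9 − 8| = 1 m
3–8 s: |Δx| = |-6 − 9| = 15 m
8–12 s: |Δx| = |-11 − -6| = 5 m
Total path = 21 m; average speed = 21/12 = 1.75 m/s.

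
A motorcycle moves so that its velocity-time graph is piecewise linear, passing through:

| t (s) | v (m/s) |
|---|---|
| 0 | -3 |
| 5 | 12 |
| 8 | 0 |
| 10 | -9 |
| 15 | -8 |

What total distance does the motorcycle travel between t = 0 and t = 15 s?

Distance (not displacement) is the total path length: add the absolute areas under v-t.
0–5 s: v = 0 at t = 1 s; triangle areas 1.5 + 24 = 25.5 m
5–8 s: |½(12 + 0)(3)| = 18 m
8–10 s: |½(0 + -9)(2)| = 9 m
10–15 s: |½(-9 + -8)(5)| = 42.5 m
Total distance = 95 m

95 m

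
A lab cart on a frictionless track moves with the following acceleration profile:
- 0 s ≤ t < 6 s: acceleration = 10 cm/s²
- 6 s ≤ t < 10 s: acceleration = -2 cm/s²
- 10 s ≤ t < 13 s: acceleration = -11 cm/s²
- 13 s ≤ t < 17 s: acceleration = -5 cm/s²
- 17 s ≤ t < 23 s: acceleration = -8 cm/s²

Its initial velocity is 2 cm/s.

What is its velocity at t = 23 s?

Δv equals the area under the a-t graph; then v = v₀ + Δv.
0–6 s: 10 × 6 = 60 cm/s
6–10 s: -2 × 4 = -8 cm/s
10–13 s: -11 × 3 = -33 cm/s
13–17 s: -5 × 4 = -20 cm/s
17–23 s: -8 × 6 = -48 cm/s
Δv = -49 cm/s, so v(23) = 2 + (-49) = -47 cm/s.

-47 cm/s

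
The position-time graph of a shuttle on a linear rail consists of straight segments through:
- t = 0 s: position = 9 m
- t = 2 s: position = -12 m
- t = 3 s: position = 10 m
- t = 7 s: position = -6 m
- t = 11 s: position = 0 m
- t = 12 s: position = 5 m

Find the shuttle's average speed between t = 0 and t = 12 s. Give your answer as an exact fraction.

35/6 m/s

Average speed = (total path length)/(elapsed time); on a piecewise-linear x-t graph the path length is Σ|Δx|.
0–2 s: |Δx| = |-12 − 9| = 21 m
2–3 s: |Δx| = |10 − -12| = 22 m
3–7 s: |Δx| = |-6 − 10| = 16 m
7–11 s: |Δx| = |0 − -6| = 6 m
11–12 s: |Δx| = |5 − 0| = 5 m
Total path = 70 m; average speed = 70/12 = 35/6 m/s.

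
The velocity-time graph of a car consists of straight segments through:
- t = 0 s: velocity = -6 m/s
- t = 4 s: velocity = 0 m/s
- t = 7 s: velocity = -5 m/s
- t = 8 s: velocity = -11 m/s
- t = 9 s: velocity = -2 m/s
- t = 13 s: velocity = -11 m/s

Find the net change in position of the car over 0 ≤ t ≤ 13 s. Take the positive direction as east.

-60 m

Net displacement equals the area under the velocity-time graph (areas below the axis count negative).
0–4 s: ½(-6 + 0)(4) = -12 m
4–7 s: ½(0 + -5)(3) = -7.5 m
7–8 s: ½(-5 + -11)(1) = -8 m
8–9 s: ½(-11 + -2)(1) = -6.5 m
9–13 s: ½(-2 + -11)(4) = -26 m
Net displacement = -60 m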